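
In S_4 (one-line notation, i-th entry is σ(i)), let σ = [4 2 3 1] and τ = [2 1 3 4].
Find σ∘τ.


σ∘τ: apply τ first, then σ
1 →τ 2 →σ 2
2 →τ 1 →σ 4
3 →τ 3 →σ 3
4 →τ 4 →σ 1

σ∘τ = [2 4 3 1]


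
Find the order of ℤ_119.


ℤ_n has n elements.

|ℤ_119| = 119


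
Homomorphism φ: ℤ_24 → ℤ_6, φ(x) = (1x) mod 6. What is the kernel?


Kernel = preimage of identity
ker(φ) = {x ∈ ℤ_24 : 1x ≡ 0 (mod 6)}. Since 6 | 24, φ is well-defined. The kernel is the cyclic subgroup ⟨6⟩ of ℤ_24 (order 4), i.e. {0, 6, 12, 18}

ker(φ) = {0, 6, 12, 18}


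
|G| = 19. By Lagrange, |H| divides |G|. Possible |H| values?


Lagrange's theorem: |H| divides |G|
|G| = 19
Divisors of 19: 1, 19

Possible subgroup orders: {1, 19}


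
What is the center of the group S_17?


Z(G) = {g ∈ G | gx = xg for all x ∈ G}
S_n is non-abelian for n ≥ 3; Z(S_17) is trivial

Z(S_17) = {e}


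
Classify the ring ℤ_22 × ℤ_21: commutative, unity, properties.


Direct product ring; commutative with unity (1,1); but (1,0)·(0,1) = (0,0) gives zero divisors, so not an integral domain
Commutative: Yes
Integral domain: No
Has unity: Yes

ℤ_22 × ℤ_21: Commutative=Yes, Unity=Yes


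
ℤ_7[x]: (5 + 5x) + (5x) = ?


Add coefficients mod 7:
x^0: 5 + 0 = 5 (mod 7)
x^1: 5 + 5 = 3 (mod 7)
Result: 5 + 3x

f + g = 5 + 3x


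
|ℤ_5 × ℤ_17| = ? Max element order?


|ℤ_5 × ℤ_17| = 5 × 17 = 85
Max element order = lcm(5,17) = 85
Cyclic? Yes (gcd=1)

|ℤ_5×ℤ_17| = 85, max element order = 85


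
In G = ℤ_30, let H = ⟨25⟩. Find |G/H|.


|⟨25⟩| = n / gcd(25, 30) = 30 / 5 = 6
H is normal (ℤ_30 is abelian).
|G/H| = |G| / |H| = 30 / 6 = 5

|G/H| = 5


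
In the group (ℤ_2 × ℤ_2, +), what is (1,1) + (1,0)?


Operation: componentwise addition mod (2, 2)
(1,1) + (1,0) = ((a₁+b₁) mod 2, (a₂+b₂) mod 2) with a = (1,1), b = (1,0)

(1,1) + (1,0) = (0,1)


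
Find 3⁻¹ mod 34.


Use the extended Euclidean algorithm to write 1 = 3·s + 34·t; then s mod 34 is the inverse.
Euclidean algorithm:
  3 = 0·34 + 3
  34 = 11·3 + 1
  3 = 3·1 + 0
gcd(3,34) = 1
Back-substitution gives: 3·(-11) + 34·(1) = 1
So 3⁻¹ ≡ -11 ≡ 23 (mod 34)
Check: 3 × 23 = 69 ≡ 1 (mod 34) ✓

3⁻¹ ≡ 23 (mod 34)


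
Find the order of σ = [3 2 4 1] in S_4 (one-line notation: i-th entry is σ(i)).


Cycle decomposition: (1 3 4)
Cycle lengths: 3
Order = lcm(3) = 3

ord(σ) = 3


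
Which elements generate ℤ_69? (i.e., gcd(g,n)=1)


g generates ℤ_n iff gcd(g,n) = 1
Prime factors of 69: 3, 23
Generators are g ∈ {1,...,68} not divisible by any of these primes.
Generators: {1, 2, 4, 5, 7, 8, 10, 11, 13, 14, 16, 17, 19, 20, 22, 25, 26, 28, 29, 31, 32, 34, 35, 37, 38, 40, 41, 43, 44, 47, 49, 50, 52, 53, 55, 56, 58, 59, 61, 62, 64, 65, 67, 68}
Number of generators = φ(69) = 44

Generators of ℤ_69 = {1, 2, 4, 5, 7, 8, 10, 11, 13, 14, 16, 17, 19, 20, 22, 25, 26, 28, 29, 31, 32, 34, 35, 37, 38, 40, 41, 43, 44, 47, 49, 50, 52, 53, 55, 56, 58, 59, 61, 62, 64, 65, 67, 68}


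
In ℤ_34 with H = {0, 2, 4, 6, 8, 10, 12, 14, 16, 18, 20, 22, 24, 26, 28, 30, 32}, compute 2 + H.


2 + H = {2 + h (mod 34) : h ∈ H}
2+0=2, 2+2=4, 2+4=6, 2+6=8, 2+8=10, 2+10=12, 2+12=14, 2+14=16, 2+16=18, 2+18=20, 2+20=22, 2+22=24, 2+24=26, 2+26=28, 2+28=30, 2+30=32, 2+32=0
2 + H = {0, 2, 4, 6, 8, 10, 12, 14, 16, 18, 20, 22, 24, 26, 28, 30, 32} = 0 + H

2 + H = {0, 2, 4, 6, 8, 10, 12, 14, 16, 18, 20, 22, 24, 26, 28, 30, 32}


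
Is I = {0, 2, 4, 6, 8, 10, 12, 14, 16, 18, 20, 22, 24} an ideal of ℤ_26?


Check ideal conditions for I = {0, 2, 4, 6, 8, 10, 12, 14, 16, 18, 20, 22, 24} in ℤ_26:
(1) I is an additive subgroup? Yes
(2) For r ∈ ℤ_26 and a ∈ I: r·a ∈ I? Yes

Yes, I is an ideal of ℤ_26


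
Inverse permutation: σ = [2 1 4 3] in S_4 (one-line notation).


To find σ⁻¹, swap domain and range:
σ(1) = 2 → σ⁻¹(2) = 1
σ(2) = 1 → σ⁻¹(1) = 2
σ(3) = 4 → σ⁻¹(4) = 3
σ(4) = 3 → σ⁻¹(3) = 4

σ⁻¹ = [2 1 4 3]


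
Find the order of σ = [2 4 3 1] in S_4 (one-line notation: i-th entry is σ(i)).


Cycle decomposition: (1 2 4)
Cycle lengths: 3
Order = lcm(3) = 3

ord(σ) = 3


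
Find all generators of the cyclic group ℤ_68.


g generates ℤ_n iff gcd(g,n) = 1
Prime factors of 68: 2, 17
Generators are g ∈ {1,...,67} not divisible by any of these primes.
Generators: {1, 3, 5, 7, 9, 11, 13, 15, 19, 21, 23, 25, 27, 29, 31, 33, 35, 37, 39, 41, 43, 45, 47, 49, 53, 55, 57, 59, 61, 63, 65, 67}
Number of generators = φ(68) = 32

Generators of ℤ_68 = {1, 3, 5, 7, 9, 11, 13, 15, 19, 21, 23, 25, 27, 29, 31, 33, 35, 37, 39, 41, 43, 45, 47, 49, 53, 55, 57, 59, 61, 63, 65, 67}


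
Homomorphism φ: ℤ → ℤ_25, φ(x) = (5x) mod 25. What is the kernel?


Kernel = preimage of identity
ker(φ) = {x ∈ ℤ : 5x ≡ 0 (mod 25)}. gcd(5,25) = 5, so 5x ≡ 0 (mod 25) ⟺ x ≡ 0 (mod 25/5 = 5). Hence ker(φ) = 5ℤ

ker(φ) = 5ℤ


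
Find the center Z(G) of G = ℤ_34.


Z(G) = {g ∈ G | gx = xg for all x ∈ G}
ℤ_34 is abelian, so Z(G) = G

Z(ℤ_34) = ℤ_34


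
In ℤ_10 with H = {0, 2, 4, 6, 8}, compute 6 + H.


6 + H = {6 + h (mod 10) : h ∈ H}
6+0=6, 6+2=8, 6+4=0, 6+6=2, 6+8=4
6 + H = {0, 2, 4, 6, 8} = 0 + H

6 + H = {0, 2, 4, 6, 8}


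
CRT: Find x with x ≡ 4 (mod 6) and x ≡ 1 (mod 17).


m₁ = 6, m₂ = 17, gcd = 1, so CRT applies. M = m₁·m₂ = 102
Let M₁ = M/m₁ = 17, M₂ = M/m₂ = 6
Find y₁ ≡ M₁⁻¹ (mod m₁): 17⁻¹ ≡ 5 (mod 6)
Find y₂ ≡ M₂⁻¹ (mod m₂): 6⁻¹ ≡ 3 (mod 17)
x = a₁·M₁·y₁ + a₂·M₂·y₂ = 4·17·5 + 1·6·3 = 358
Reduce mod 102: x ≡ 52
Check: 52 mod 6 = 4 ✓, 52 mod 17 = 1 ✓

x ≡ 52 (mod 102)


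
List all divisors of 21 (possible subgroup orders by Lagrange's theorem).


Lagrange's theorem: |H| divides |G|
|G| = 21
Divisors of 21: 1, 3, 7, 21

Possible subgroup orders: {1, 3, 7, 21}


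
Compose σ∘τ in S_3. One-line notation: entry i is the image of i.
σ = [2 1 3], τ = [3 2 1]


σ∘τ: apply τ first, then σ
1 →τ 3 →σ 3
2 →τ 2 →σ 1
3 →τ 1 →σ 2

σ∘τ = [3 1 2]


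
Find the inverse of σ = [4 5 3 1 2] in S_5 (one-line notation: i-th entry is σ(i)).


To find σ⁻¹, swap domain and range:
σ(1) = 4 → σ⁻¹(4) = 1
σ(2) = 5 → σ⁻¹(5) = 2
σ(3) = 3 → σ⁻¹(3) = 3
σ(4) = 1 → σ⁻¹(1) = 4
σ(5) = 2 → σ⁻¹(2) = 5

σ⁻¹ = [4 5 3 1 2]


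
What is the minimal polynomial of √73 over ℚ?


√73 satisfies x² - 73 = 0, irreducible over ℚ since 73 is squarefree

Minimal polynomial: x² - 73


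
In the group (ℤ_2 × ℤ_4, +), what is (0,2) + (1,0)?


Operation: componentwise addition mod (2, 4)
(0,2) + (1,0) = ((a₁+b₁) mod 2, (a₂+b₂) mod 4) with a = (0,2), b = (1,0)

(0,2) + (1,0) = (1,2)


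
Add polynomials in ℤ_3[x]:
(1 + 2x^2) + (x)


Add coefficients mod 3:
x^0: 1 + 0 = 1 (mod 3)
x^1: 0 + 1 = 1 (mod 3)
x^2: 2 + 0 = 2 (mod 3)
Result: 1 + x + 2x^2

f + g = 1 + x + 2x^2


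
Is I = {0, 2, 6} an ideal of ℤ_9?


Check ideal conditions for I = {0, 2, 6} in ℤ_9:
(1) I is an additive subgroup? No
(2) For r ∈ ℤ_9 and a ∈ I: r·a ∈ I? No  [counterexample: r=2, a=2, r·a mod 9 = 4 ∉ I]

No, I is not an ideal of ℤ_9


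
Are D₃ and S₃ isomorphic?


Comparing D₃ and S₃:
Both are the unique non-abelian group of order 6

Yes, D₃ ≅ S₃


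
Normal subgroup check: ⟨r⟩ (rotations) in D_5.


H = ⟨r⟩ (rotations) in D_5
The rotation subgroup ⟨r⟩ has index 2 in D_5, so it is normal

Yes, normal subgroup


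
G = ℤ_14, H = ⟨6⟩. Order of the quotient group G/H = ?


|⟨6⟩| = n / gcd(6, 14) = 14 / 2 = 7
H is normal (ℤ_14 is abelian).
|G/H| = |G| / |H| = 14 / 7 = 2

|G/H| = 2


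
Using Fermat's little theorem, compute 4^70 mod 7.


Fermat's little theorem: if p is prime and gcd(a,p)=1, then a^(p-1) ≡ 1 (mod p)
p = 7 is prime, gcd(4,7) = 1
Reduce exponent: 70 mod 6 = 4
So 4^70 ≡ 4^4 (mod 7)
4^4 mod 7 = 4

4^70 ≡ 4 (mod 7)


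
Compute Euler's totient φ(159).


Factor n: 159 = 3 × 53
φ(n) = n · ∏(1 - 1/p) over distinct primes p | n
φ(159) = 159 · (1 - 1/3) · (1 - 1/53) = 104

φ(159) = 104


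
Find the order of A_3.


|A_n| = n!/2 (even permutations)
|A_3| = 3!/2 = 6/2 = 3

|A_3| = 3


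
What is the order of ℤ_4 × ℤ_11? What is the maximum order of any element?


|ℤ_4 × ℤ_11| = 4 × 11 = 44
Max element order = lcm(4,11) = 44
Cyclic? Yes (gcd=1)

|ℤ_4×ℤ_11| = 44, max element order = 44


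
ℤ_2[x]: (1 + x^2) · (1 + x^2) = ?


Expand and collect like terms; reduce coefficients mod 2:
x^0: 1·1 = 1 ≡ 1 (mod 2)
x^1: 1·0 + 0·1 = 0 ≡ 0 (mod 2)
x^2: 1·1 + 0·0 + 1·1 = 2 ≡ 0 (mod 2)
x^3: 0·1 + 1·0 = 0 ≡ 0 (mod 2)
x^4: 1·1 = 1 ≡ 1 (mod 2)
Result: 1 + x^4

f · g = 1 + x^4


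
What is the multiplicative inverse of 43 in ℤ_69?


Use the extended Euclidean algorithm to write 1 = 43·s + 69·t; then s mod 69 is the inverse.
Euclidean algorithm:
  43 = 0·69 + 43
  69 = 1·43 + 26
  43 = 1·26 + 17
  26 = 1·17 + 9
  17 = 1·9 + 8
  9 = 1·8 + 1
  8 = 8·1 + 0
gcd(43,69) = 1
Back-substitution gives: 43·(-8) + 69·(5) = 1
So 43⁻¹ ≡ -8 ≡ 61 (mod 69)
Check: 43 × 61 = 2623 ≡ 1 (mod 69) ✓

43⁻¹ ≡ 61 (mod 69)


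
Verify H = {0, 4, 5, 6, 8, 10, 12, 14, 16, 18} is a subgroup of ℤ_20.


Subgroup test for H = {0, 4, 5, 6, 8, 10, 12, 14, 16, 18} in (ℤ_20, +):
(1) 0 ∈ H? Yes
(2) Closure: for all a,b ∈ H, (a+b) mod 20 ∈ H? No  [counterexample: 4 + 5 = 9 ∉ H]
(3) Inverses: for all a ∈ H, -a mod 20 ∈ H? No

No, H is not a subgroup of ℤ_20


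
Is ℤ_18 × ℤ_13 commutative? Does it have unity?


Direct product ring; commutative with unity (1,1); but (1,0)·(0,1) = (0,0) gives zero divisors, so not an integral domain
Commutative: Yes
Integral domain: No
Has unity: Yes

ℤ_18 × ℤ_13: Commutative=Yes, Unity=Yes


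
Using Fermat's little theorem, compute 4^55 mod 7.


Fermat's little theorem: if p is prime and gcd(a,p)=1, then a^(p-1) ≡ 1 (mod p)
p = 7 is prime, gcd(4,7) = 1
Reduce exponent: 55 mod 6 = 1
So 4^55 ≡ 4^1 (mod 7)
4^1 mod 7 = 4

4^55 ≡ 4 (mod 7)


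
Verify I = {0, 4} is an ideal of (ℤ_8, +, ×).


Check ideal conditions for I = {0, 4} in ℤ_8:
(1) I is an additive subgroup? Yes
(2) For r ∈ ℤ_8 and a ∈ I: r·a ∈ I? Yes

Yes, I is an ideal of ℤ_8


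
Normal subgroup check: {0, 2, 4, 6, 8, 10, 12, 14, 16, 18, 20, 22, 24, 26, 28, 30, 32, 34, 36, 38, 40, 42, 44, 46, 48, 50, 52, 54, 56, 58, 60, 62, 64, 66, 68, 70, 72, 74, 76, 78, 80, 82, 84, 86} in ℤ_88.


H = {0, 2, 4, 6, 8, 10, 12, 14, 16, 18, 20, 22, 24, 26, 28, 30, 32, 34, 36, 38, 40, 42, 44, 46, 48, 50, 52, 54, 56, 58, 60, 62, 64, 66, 68, 70, 72, 74, 76, 78, 80, 82, 84, 86} in ℤ_88
ℤ_88 is abelian; every subgroup of an abelian group is normal

Yes, normal subgroup


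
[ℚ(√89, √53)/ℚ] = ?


[ℚ(√89,√53):ℚ] = [ℚ(√89,√53):ℚ(√89)]·[ℚ(√89):ℚ] = 2·2 = 4

[ℚ(√89, √53)/ℚ] = 4


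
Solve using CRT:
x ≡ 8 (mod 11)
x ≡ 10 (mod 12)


m₁ = 11, m₂ = 12, gcd = 1, so CRT applies. M = m₁·m₂ = 132
Let M₁ = M/m₁ = 12, M₂ = M/m₂ = 11
Find y₁ ≡ M₁⁻¹ (mod m₁): 12⁻¹ ≡ 1 (mod 11)
Find y₂ ≡ M₂⁻¹ (mod m₂): 11⁻¹ ≡ 11 (mod 12)
x = a₁·M₁·y₁ + a₂·M₂·y₂ = 8·12·1 + 10·11·11 = 1306
Reduce mod 132: x ≡ 118
Check: 118 mod 11 = 8 ✓, 118 mod 12 = 10 ✓

x ≡ 118 (mod 132)


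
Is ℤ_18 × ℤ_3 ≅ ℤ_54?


Comparing ℤ_18 × ℤ_3 and ℤ_54:
gcd(18,3) = 3 ≠ 1. Max element order in ℤ_18×ℤ_3 is lcm(18,3) = 18 < 54, so it has no element of order 54

No, ℤ_18 × ℤ_3 ≇ ℤ_54


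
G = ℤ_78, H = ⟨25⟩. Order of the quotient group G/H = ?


|⟨25⟩| = n / gcd(25, 78) = 78 / 1 = 78
H is normal (ℤ_78 is abelian).
|G/H| = |G| / |H| = 78 / 78 = 1

|G/H| = 1


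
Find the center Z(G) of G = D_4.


Z(G) = {g ∈ G | gx = xg for all x ∈ G}
For even n, Z(D_n) = {e, r^(n/2)}: the 180° rotation r^2 commutes with every reflection and rotation

Z(D_4) = {e, r^2}


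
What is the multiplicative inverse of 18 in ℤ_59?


Use the extended Euclidean algorithm to write 1 = 18·s + 59·t; then s mod 59 is the inverse.
Euclidean algorithm:
  18 = 0·59 + 18
  59 = 3·18 + 5
  18 = 3·5 + 3
  5 = 1·3 + 2
  3 = 1·2 + 1
  2 = 2·1 + 0
gcd(18,59) = 1
Back-substitution gives: 18·(23) + 59·(-7) = 1
So 18⁻¹ ≡ 23 ≡ 23 (mod 59)
Check: 18 × 23 = 414 ≡ 1 (mod 59) ✓

18⁻¹ ≡ 23 (mod 59)


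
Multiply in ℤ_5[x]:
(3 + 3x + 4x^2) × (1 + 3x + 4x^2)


Expand and collect like terms; reduce coefficients mod 5:
x^0: 3·1 = 3 ≡ 3 (mod 5)
x^1: 3·3 + 3·1 = 12 ≡ 2 (mod 5)
x^2: 3·4 + 3·3 + 4·1 = 25 ≡ 0 (mod 5)
x^3: 3·4 + 4·3 = 24 ≡ 4 (mod 5)
x^4: 4·4 = 16 ≡ 1 (mod 5)
Result: 3 + 2x + 4x^3 + x^4

f · g = 3 + 2x + 4x^3 + x^4


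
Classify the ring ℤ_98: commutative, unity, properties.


ℤ_98 is a commutative ring with unity 1; 98 = 2×49 is composite, so 2·49 ≡ 0 gives zero divisors (not an integral domain)
Commutative: Yes
Integral domain: No
Has unity: Yes

ℤ_98: Commutative=Yes, Unity=Yes


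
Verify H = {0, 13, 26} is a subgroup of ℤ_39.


Subgroup test for H = {0, 13, 26} in (ℤ_39, +):
(1) 0 ∈ H? Yes
(2) Closure: for all a,b ∈ H, (a+b) mod 39 ∈ H? Yes
(3) Inverses: for all a ∈ H, -a mod 39 ∈ H? Yes

Yes, H is a subgroup of ℤ_39


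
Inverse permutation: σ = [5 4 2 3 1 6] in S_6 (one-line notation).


To find σ⁻¹, swap domain and range:
σ(1) = 5 → σ⁻¹(5) = 1
σ(2) = 4 → σ⁻¹(4) = 2
σ(3) = 2 → σ⁻¹(2) = 3
σ(4) = 3 → σ⁻¹(3) = 4
σ(5) = 1 → σ⁻¹(1) = 5
σ(6) = 6 → σ⁻¹(6) = 6

σ⁻¹ = [5 3 4 2 1 6]


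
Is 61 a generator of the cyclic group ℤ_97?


g generates ℤ_n iff gcd(g, n) = 1
gcd(61, 97) = 1
Since gcd = 1, 61 is a generator.

Yes, 61 generates ℤ_97


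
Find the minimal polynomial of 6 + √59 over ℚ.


Let α = 6 + √59. Then α - 6 = √59, so (α - 6)² = 59, giving α² - 12α - 23 = 0. Degree 2 and α ∉ ℚ, so this is the minimal polynomial.

Minimal polynomial: x² - 12x - 23


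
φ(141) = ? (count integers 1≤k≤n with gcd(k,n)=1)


Factor n: 141 = 3 × 47
φ(n) = n · ∏(1 - 1/p) over distinct primes p | n
φ(141) = 141 · (1 - 1/3) · (1 - 1/47) = 92

φ(141) = 92


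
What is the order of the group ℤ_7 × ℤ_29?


|A × B| = |A| · |B|
|ℤ_7 × ℤ_29| = 7 × 29 = 203

|ℤ_7 × ℤ_29| = 203


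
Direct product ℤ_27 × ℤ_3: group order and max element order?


|ℤ_27 × ℤ_3| = 27 × 3 = 81
Max element order = lcm(27,3) = 27
Cyclic? No (gcd=3)

|ℤ_27×ℤ_3| = 81, max element order = 27


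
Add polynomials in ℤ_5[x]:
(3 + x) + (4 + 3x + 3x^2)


Add coefficients mod 5:
x^0: 3 + 4 = 2 (mod 5)
x^1: 1 + 3 = 4 (mod 5)
x^2: 0 + 3 = 3 (mod 5)
Result: 2 + 4x + 3x^2

f + g = 2 + 4x + 3x^2


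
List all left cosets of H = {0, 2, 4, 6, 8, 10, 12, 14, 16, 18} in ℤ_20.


H = {0, 2, 4, 6, 8, 10, 12, 14, 16, 18}, |H| = 10
Number of cosets = |G|/|H| = 20/10 = 2
0 + H = {0, 2, 4, 6, 8, 10, 12, 14, 16, 18}
1 + H = {1, 3, 5, 7, 9, 11, 13, 15, 17, 19}

Cosets: 0+H={0,2,4,6,8,10,12,14,16,18}; 1+H={1,3,5,7,9,11,13,15,17,19}


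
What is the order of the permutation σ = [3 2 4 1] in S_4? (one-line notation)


Cycle decomposition: (1 3 4)
Cycle lengths: 3
Order = lcm(3) = 3

ord(σ) = 3


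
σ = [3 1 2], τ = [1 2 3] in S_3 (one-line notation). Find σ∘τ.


σ∘τ: apply τ first, then σ
1 →τ 1 →σ 3
2 →τ 2 →σ 1
3 →τ 3 →σ 2

σ∘τ = [3 1 2]


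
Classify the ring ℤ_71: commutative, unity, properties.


ℤ_71 is a commutative ring with unity 1; 71 is prime, so ℤ_71 is a field (hence an integral domain)
Commutative: Yes
Integral domain: Yes
Has unity: Yes

ℤ_71: Commutative=Yes, Unity=Yes


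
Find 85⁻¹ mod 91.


Use the extended Euclidean algorithm to write 1 = 85·s + 91·t; then s mod 91 is the inverse.
Euclidean algorithm:
  85 = 0·91 + 85
  91 = 1·85 + 6
  85 = 14·6 + 1
  6 = 6·1 + 0
gcd(85,91) = 1
Back-substitution gives: 85·(15) + 91·(-14) = 1
So 85⁻¹ ≡ 15 ≡ 15 (mod 91)
Check: 85 × 15 = 1275 ≡ 1 (mod 91) ✓

85⁻¹ ≡ 15 (mod 91)


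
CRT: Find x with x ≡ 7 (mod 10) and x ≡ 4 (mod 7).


m₁ = 10, m₂ = 7, gcd = 1, so CRT applies. M = m₁·m₂ = 70
Let M₁ = M/m₁ = 7, M₂ = M/m₂ = 10
Find y₁ ≡ M₁⁻¹ (mod m₁): 7⁻¹ ≡ 3 (mod 10)
Find y₂ ≡ M₂⁻¹ (mod m₂): 10⁻¹ ≡ 5 (mod 7)
x = a₁·M₁·y₁ + a₂·M₂·y₂ = 7·7·3 + 4·10·5 = 347
Reduce mod 70: x ≡ 67
Check: 67 mod 10 = 7 ✓, 67 mod 7 = 4 ✓

x ≡ 67 (mod 70)


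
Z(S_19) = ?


Z(G) = {g ∈ G | gx = xg for all x ∈ G}
S_n is non-abelian for n ≥ 3; Z(S_19) is trivial

Z(S_19) = {e}


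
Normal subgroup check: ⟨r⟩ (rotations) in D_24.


H = ⟨r⟩ (rotations) in D_24
The rotation subgroup ⟨r⟩ has index 2 in D_24, so it is normal

Yes, normal subgroup


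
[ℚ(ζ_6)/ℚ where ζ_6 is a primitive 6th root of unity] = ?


[ℚ(ζ_n):ℚ] = deg Φ_n(x) = φ(n). Here φ(6) = 2

[ℚ(ζ_6)/ℚ where ζ_6 is a primitive 6th root of unity] = 2


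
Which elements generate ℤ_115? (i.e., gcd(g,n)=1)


g generates ℤ_n iff gcd(g,n) = 1
Prime factors of 115: 5, 23
Generators are g ∈ {1,...,114} not divisible by any of these primes.
Generators: {1, 2, 3, 4, 6, 7, 8, 9, 11, 12, 13, 14, 16, 17, 18, 19, 21, 22, 24, 26, 27, 28, 29, 31, 32, 33, 34, 36, 37, 38, 39, 41, 42, 43, 44, 47, 48, 49, 51, 52, 53, 54, 56, 57, 58, 59, 61, 62, 63, 64, 66, 67, 68, 71, 72, 73, 74, 76, 77, 78, 79, 81, 82, 83, 84, 86, 87, 88, 89, 91, 93, 94, 96, 97, 98, 99, 101, 102, 103, 104, 106, 107, 108, 109, 111, 112, 113, 114}
Number of generators = φ(115) = 88

Generators of ℤ_115 = {1, 2, 3, 4, 6, 7, 8, 9, 11, 12, 13, 14, 16, 17, 18, 19, 21, 22, 24, 26, 27, 28, 29, 31, 32, 33, 34, 36, 37, 38, 39, 41, 42, 43, 44, 47, 48, 49, 51, 52, 53, 54, 56, 57, 58, 59, 61, 62, 63, 64, 66, 67, 68, 71, 72, 73, 74, 76, 77, 78, 79, 81, 82, 83, 84, 86, 87, 88, 89, 91, 93, 94, 96, 97, 98, 99, 101, 102, 103, 104, 106, 107, 108, 109, 111, 112, 113, 114}


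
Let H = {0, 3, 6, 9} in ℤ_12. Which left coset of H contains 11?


11 + H = {11 + h (mod 12) : h ∈ H}
11+0=11, 11+3=2, 11+6=5, 11+9=8
11 + H = {2, 5, 8, 11} = 2 + H

11 + H = {2, 5, 8, 11}


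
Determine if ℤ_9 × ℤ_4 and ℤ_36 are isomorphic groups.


Comparing ℤ_9 × ℤ_4 and ℤ_36:
gcd(9,4) = 1, so ℤ_9 × ℤ_4 ≅ ℤ_36 (CRT)

Yes, ℤ_9 × ℤ_4 ≅ ℤ_36


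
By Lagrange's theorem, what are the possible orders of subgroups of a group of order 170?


Lagrange's theorem: |H| divides |G|
|G| = 170
Divisors of 170: 1, 2, 5, 10, 17, 34, 85, 170

Possible subgroup orders: {1, 2, 5, 10, 17, 34, 85, 170}


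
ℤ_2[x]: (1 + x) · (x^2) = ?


Expand and collect like terms; reduce coefficients mod 2:
x^0: 1·0 = 0 ≡ 0 (mod 2)
x^1: 1·0 + 1·0 = 0 ≡ 0 (mod 2)
x^2: 1·1 + 1·0 = 1 ≡ 1 (mod 2)
x^3: 1·1 = 1 ≡ 1 (mod 2)
Result: x^2 + x^3

f · g = x^2 + x^3


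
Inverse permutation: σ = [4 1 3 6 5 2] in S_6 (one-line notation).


To find σ⁻¹, swap domain and range:
σ(1) = 4 → σ⁻¹(4) = 1
σ(2) = 1 → σ⁻¹(1) = 2
σ(3) = 3 → σ⁻¹(3) = 3
σ(4) = 6 → σ⁻¹(6) = 4
σ(5) = 5 → σ⁻¹(5) = 5
σ(6) = 2 → σ⁻¹(2) = 6

σ⁻¹ = [2 6 3 1 5 4]


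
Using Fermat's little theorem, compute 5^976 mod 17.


Fermat's little theorem: if p is prime and gcd(a,p)=1, then a^(p-1) ≡ 1 (mod p)
p = 17 is prime, gcd(5,17) = 1
Reduce exponent: 976 mod 16 = 0
So 5^976 ≡ 5^0 (mod 17)
5^0 = 1

5^976 ≡ 1 (mod 17)


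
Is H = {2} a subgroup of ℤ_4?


Subgroup test for H = {2} in (ℤ_4, +):
(1) 0 ∈ H? No
(2) Closure: for all a,b ∈ H, (a+b) mod 4 ∈ H? No  [counterexample: 2 + 2 = 0 ∉ H]
(3) Inverses: for all a ∈ H, -a mod 4 ∈ H? Yes

No, H is not a subgroup of ℤ_4


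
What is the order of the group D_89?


|D_n| = 2n (n rotations and n reflections)
|D_89| = 2×89 = 178

|D_89| = 178


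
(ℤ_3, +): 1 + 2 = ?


Operation: addition mod 3
1 + 2 = (a + b) mod 3 with a = 1, b = 2

1 + 2 = 0


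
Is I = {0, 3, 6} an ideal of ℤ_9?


Check ideal conditions for I = {0, 3, 6} in ℤ_9:
(1) I is an additive subgroup? Yes
(2) For r ∈ ℤ_9 and a ∈ I: r·a ∈ I? Yes

Yes, I is an ideal of ℤ_9


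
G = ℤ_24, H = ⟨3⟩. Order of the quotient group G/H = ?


|⟨3⟩| = n / gcd(3, 24) = 24 / 3 = 8
H is normal (ℤ_24 is abelian).
|G/H| = |G| / |H| = 24 / 8 = 3

|G/H| = 3


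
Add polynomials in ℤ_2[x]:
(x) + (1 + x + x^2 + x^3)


Add coefficients mod 2:
x^0: 0 + 1 = 1 (mod 2)
x^1: 1 + 1 = 0 (mod 2)
x^2: 0 + 1 = 1 (mod 2)
x^3: 0 + 1 = 1 (mod 2)
Result: 1 + x^2 + x^3

f + g = 1 + x^2 + x^3


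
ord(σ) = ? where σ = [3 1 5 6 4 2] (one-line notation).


Cycle decomposition: (1 3 5 4 6 2)
Cycle lengths: 6
Order = lcm(6) = 6

ord(σ) = 6


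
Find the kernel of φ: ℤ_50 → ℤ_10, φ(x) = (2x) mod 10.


Kernel = preimage of identity
ker(φ) = {x ∈ ℤ_50 : 2x ≡ 0 (mod 10)}. Since 10 | 50, φ is well-defined. The kernel is the cyclic subgroup ⟨5⟩ of ℤ_50 (order 10), i.e. {0, 5, 10, 15, 20, 25, 30, 35, 40, 45}

ker(φ) = {0, 5, 10, 15, 20, 25, 30, 35, 40, 45}


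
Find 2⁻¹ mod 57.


Use the extended Euclidean algorithm to write 1 = 2·s + 57·t; then s mod 57 is the inverse.
Euclidean algorithm:
  2 = 0·57 + 2
  57 = 28·2 + 1
  2 = 2·1 + 0
gcd(2,57) = 1
Back-substitution gives: 2·(-28) + 57·(1) = 1
So 2⁻¹ ≡ -28 ≡ 29 (mod 57)
Check: 2 × 29 = 58 ≡ 1 (mod 57) ✓

2⁻¹ ≡ 29 (mod 57)


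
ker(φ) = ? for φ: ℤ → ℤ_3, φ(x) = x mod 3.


Kernel = preimage of identity
ker(φ) = {x ∈ ℤ : x ≡ 0 (mod 3)} = 3ℤ = {0, ±3, ±6, ...}

ker(φ) = 3ℤ


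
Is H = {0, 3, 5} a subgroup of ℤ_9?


Subgroup test for H = {0, 3, 5} in (ℤ_9, +):
(1) 0 ∈ H? Yes
(2) Closure: for all a,b ∈ H, (a+b) mod 9 ∈ H? No  [counterexample: 3 + 3 = 6 ∉ H]
(3) Inverses: for all a ∈ H, -a mod 9 ∈ H? No

No, H is not a subgroup of ℤ_9


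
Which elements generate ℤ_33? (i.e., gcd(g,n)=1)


g generates ℤ_n iff gcd(g,n) = 1
Prime factors of 33: 3, 11
Generators are g ∈ {1,...,32} not divisible by any of these primes.
Generators: {1, 2, 4, 5, 7, 8, 10, 13, 14, 16, 17, 19, 20, 23, 25, 26, 28, 29, 31, 32}
Number of generators = φ(33) = 20

Generators of ℤ_33 = {1, 2, 4, 5, 7, 8, 10, 13, 14, 16, 17, 19, 20, 23, 25, 26, 28, 29, 31, 32}


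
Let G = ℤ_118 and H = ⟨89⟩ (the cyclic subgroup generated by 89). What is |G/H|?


|⟨89⟩| = n / gcd(89, 118) = 118 / 1 = 118
H is normal (ℤ_118 is abelian).
|G/H| = |G| / |H| = 118 / 118 = 1

|G/H| = 1


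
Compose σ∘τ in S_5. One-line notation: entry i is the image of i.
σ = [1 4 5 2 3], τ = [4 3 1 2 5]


σ∘τ: apply τ first, then σ
1 →τ 4 →σ 2
2 →τ 3 →σ 5
3 →τ 1 →σ 1
4 →τ 2 →σ 4
5 →τ 5 →σ 3

σ∘τ = [2 5 1 4 3]


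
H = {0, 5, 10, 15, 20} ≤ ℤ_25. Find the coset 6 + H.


6 + H = {6 + h (mod 25) : h ∈ H}
6+0=6, 6+5=11, 6+10=16, 6+15=21, 6+20=1
6 + H = {1, 6, 11, 16, 21} = 1 + H

6 + H = {1, 6, 11, 16, 21}


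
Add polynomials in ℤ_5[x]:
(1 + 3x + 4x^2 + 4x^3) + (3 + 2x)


Add coefficients mod 5:
x^0: 1 + 3 = 4 (mod 5)
x^1: 3 + 2 = 0 (mod 5)
x^2: 4 + 0 = 4 (mod 5)
x^3: 4 + 0 = 4 (mod 5)
Result: 4 + 4x^2 + 4x^3

f + g = 4 + 4x^2 + 4x^3


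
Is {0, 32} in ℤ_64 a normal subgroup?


H = {0, 32} in ℤ_64
ℤ_64 is abelian; every subgroup of an abelian group is normal

Yes, normal subgroup


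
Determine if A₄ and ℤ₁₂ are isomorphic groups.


Comparing A₄ and ℤ₁₂:
A₄ is non-abelian, ℤ₁₂ is abelian

No, A₄ ≇ ℤ₁₂


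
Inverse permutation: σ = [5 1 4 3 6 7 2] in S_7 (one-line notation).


To find σ⁻¹, swap domain and range:
σ(1) = 5 → σ⁻¹(5) = 1
σ(2) = 1 → σ⁻¹(1) = 2
σ(3) = 4 → σ⁻¹(4) = 3
σ(4) = 3 → σ⁻¹(3) = 4
σ(5) = 6 → σ⁻¹(6) = 5
σ(6) = 7 → σ⁻¹(7) = 6
σ(7) = 2 → σ⁻¹(2) = 7

σ⁻¹ = [2 7 4 3 1 5 6]


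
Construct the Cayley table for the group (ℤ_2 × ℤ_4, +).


Elements: {(0,0), (0,1), (0,2), (0,3), (1,0), (1,1), (1,2), (1,3)}
Operation: componentwise addition mod (2, 4)
Entry (a, b) = ((a₁+b₁) mod 2, (a₂+b₂) mod 4)

Cayley table:
      | (0,0) | (0,1) | (0,2) | (0,3) | (1,0) | (1,1) | (1,2) | (1,3)
(0,0) | (0,0) | (0,1) | (0,2) | (0,3) | (1,0) | (1,1) | (1,2) | (1,3)
(0,1) | (0,1) | (0,2) | (0,3) | (0,0) | (1,1) | (1,2) | (1,3) | (1,0)
(0,2) | (0,2) | (0,3) | (0,0) | (0,1) | (1,2) | (1,3) | (1,0) | (1,1)
(0,3) | (0,3) | (0,0) | (0,1) | (0,2) | (1,3) | (1,0) | (1,1) | (1,2)
(1,0) | (1,0) | (1,1) | (1,2) | (1,3) | (0,0) | (0,1) | (0,2) | (0,3)
(1,1) | (1,1) | (1,2) | (1,3) | (1,0) | (0,1) | (0,2) | (0,3) | (0,0)
(1,2) | (1,2) | (1,3) | (1,0) | (1,1) | (0,2) | (0,3) | (0,0) | (0,1)
(1,3) | (1,3) | (1,0) | (1,1) | (1,2) | (0,3) | (0,0) | (0,1) | (0,2)


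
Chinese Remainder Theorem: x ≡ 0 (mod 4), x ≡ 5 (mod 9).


m₁ = 4, m₂ = 9, gcd = 1, so CRT applies. M = m₁·m₂ = 36
Let M₁ = M/m₁ = 9, M₂ = M/m₂ = 4
Find y₁ ≡ M₁⁻¹ (mod m₁): 9⁻¹ ≡ 1 (mod 4)
Find y₂ ≡ M₂⁻¹ (mod m₂): 4⁻¹ ≡ 7 (mod 9)
x = a₁·M₁·y₁ + a₂·M₂·y₂ = 0·9·1 + 5·4·7 = 140
Reduce mod 36: x ≡ 32
Check: 32 mod 4 = 0 ✓, 32 mod 9 = 5 ✓

x ≡ 32 (mod 36)


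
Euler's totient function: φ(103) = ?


Factor n: 103 = 103
φ(n) = n · ∏(1 - 1/p) over distinct primes p | n
φ(103) = 103 · (1 - 1/103) = 102

φ(103) = 102


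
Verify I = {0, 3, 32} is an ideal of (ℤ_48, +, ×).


Check ideal conditions for I = {0, 3, 32} in ℤ_48:
(1) I is an additive subgroup? No
(2) For r ∈ ℤ_48 and a ∈ I: r·a ∈ I? No  [counterexample: r=2, a=3, r·a mod 48 = 6 ∉ I]

No, I is not an ideal of ℤ_48


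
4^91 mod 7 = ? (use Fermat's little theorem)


Fermat's little theorem: if p is prime and gcd(a,p)=1, then a^(p-1) ≡ 1 (mod p)
p = 7 is prime, gcd(4,7) = 1
Reduce exponent: 91 mod 6 = 1
So 4^91 ≡ 4^1 (mod 7)
4^1 mod 7 = 4

4^91 ≡ 4 (mod 7)


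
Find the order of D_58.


|D_n| = 2n (n rotations and n reflections)
|D_58| = 2×58 = 116

|D_58| = 116


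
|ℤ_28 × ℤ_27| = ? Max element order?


|ℤ_28 × ℤ_27| = 28 × 27 = 756
Max element order = lcm(28,27) = 756
Cyclic? Yes (gcd=1)

|ℤ_28×ℤ_27| = 756, max element order = 756


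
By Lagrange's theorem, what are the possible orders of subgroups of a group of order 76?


Lagrange's theorem: |H| divides |G|
|G| = 76
Divisors of 76: 1, 2, 4, 19, 38, 76

Possible subgroup orders: {1, 2, 4, 19, 38, 76}


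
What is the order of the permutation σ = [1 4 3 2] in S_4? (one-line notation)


Cycle decomposition: (2 4)
Cycle lengths: 2
Order = lcm(2) = 2

ord(σ) = 2


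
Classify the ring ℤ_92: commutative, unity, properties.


ℤ_92 is a commutative ring with unity 1; 92 = 2×46 is composite, so 2·46 ≡ 0 gives zero divisors (not an integral domain)
Commutative: Yes
Integral domain: No
Has unity: Yes

ℤ_92: Commutative=Yes, Unity=Yes


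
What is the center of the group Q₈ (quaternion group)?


Z(G) = {g ∈ G | gx = xg for all x ∈ G}
In Q₈ = {±1, ±i, ±j, ±k}, only ±1 commute with every element

Z(Q₈ (quaternion group)) = {1, -1}


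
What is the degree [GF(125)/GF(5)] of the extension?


GF(125) = GF(5^3), so the extension degree is 3

[GF(125)/GF(5)] = 3


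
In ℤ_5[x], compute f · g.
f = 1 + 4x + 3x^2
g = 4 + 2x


Expand and collect like terms; reduce coefficients mod 5:
x^0: 1·4 = 4 ≡ 4 (mod 5)
x^1: 1·2 + 4·4 = 18 ≡ 3 (mod 5)
x^2: 4·2 + 3·4 = 20 ≡ 0 (mod 5)
x^3: 3·2 = 6 ≡ 1 (mod 5)
Result: 4 + 3x + x^3

f · g = 4 + 3x + x^3


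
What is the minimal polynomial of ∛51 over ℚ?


∛51 satisfies x³ - 51 = 0, irreducible over ℚ (no rational root; 51 is not a perfect cube)

Minimal polynomial: x³ - 51


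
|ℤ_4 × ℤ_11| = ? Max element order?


|ℤ_4 × ℤ_11| = 4 × 11 = 44
Max element order = lcm(4,11) = 44
Cyclic? Yes (gcd=1)

|ℤ_4×ℤ_11| = 44, max element order = 44


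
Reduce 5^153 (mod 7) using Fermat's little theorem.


Fermat's little theorem: if p is prime and gcd(a,p)=1, then a^(p-1) ≡ 1 (mod p)
p = 7 is prime, gcd(5,7) = 1
Reduce exponent: 153 mod 6 = 3
So 5^153 ≡ 5^3 (mod 7)
5^3 mod 7 = 6

5^153 ≡ 6 (mod 7)


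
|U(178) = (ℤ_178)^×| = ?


U(n) is the group of units mod n; |U(n)| = φ(n)
|U(178)| = φ(178) = 88

|U(178) = (ℤ_178)^×| = 88


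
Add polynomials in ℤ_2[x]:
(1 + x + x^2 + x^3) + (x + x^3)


Add coefficients mod 2:
x^0: 1 + 0 = 1 (mod 2)
x^1: 1 + 1 = 0 (mod 2)
x^2: 1 + 0 = 1 (mod 2)
x^3: 1 + 1 = 0 (mod 2)
Result: 1 + x^2

f + g = 1 + x^2


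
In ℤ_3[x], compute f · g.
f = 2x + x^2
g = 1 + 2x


Expand and collect like terms; reduce coefficients mod 3:
x^0: 0·1 = 0 ≡ 0 (mod 3)
x^1: 0·2 + 2·1 = 2 ≡ 2 (mod 3)
x^2: 2·2 + 1·1 = 5 ≡ 2 (mod 3)
x^3: 1·2 = 2 ≡ 2 (mod 3)
Result: 2x + 2x^2 + 2x^3

f · g = 2x + 2x^2 + 2x^3


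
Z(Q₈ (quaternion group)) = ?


Z(G) = {g ∈ G | gx = xg for all x ∈ G}
In Q₈ = {±1, ±i, ±j, ±k}, only ±1 commute with every element

Z(Q₈ (quaternion group)) = {1, -1}


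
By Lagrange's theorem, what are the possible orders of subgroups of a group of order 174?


Lagrange's theorem: |H| divides |G|
|G| = 174
Divisors of 174: 1, 2, 3, 6, 29, 58, 87, 174

Possible subgroup orders: {1, 2, 3, 6, 29, 58, 87, 174}


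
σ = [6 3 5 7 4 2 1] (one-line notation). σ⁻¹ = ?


To find σ⁻¹, swap domain and range:
σ(1) = 6 → σ⁻¹(6) = 1
σ(2) = 3 → σ⁻¹(3) = 2
σ(3) = 5 → σ⁻¹(5) = 3
σ(4) = 7 → σ⁻¹(7) = 4
σ(5) = 4 → σ⁻¹(4) = 5
σ(6) = 2 → σ⁻¹(2) = 6
σ(7) = 1 → σ⁻¹(1) = 7

σ⁻¹ = [7 6 2 5 3 1 4]


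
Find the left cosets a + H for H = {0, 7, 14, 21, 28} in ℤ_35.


H = {0, 7, 14, 21, 28}, |H| = 5
Number of cosets = |G|/|H| = 35/5 = 7
0 + H = {0, 7, 14, 21, 28}
1 + H = {1, 8, 15, 22, 29}
2 + H = {2, 9, 16, 23, 30}
3 + H = {3, 10, 17, 24, 31}
4 + H = {4, 11, 18, 25, 32}
5 + H = {5, 12, 19, 26, 33}
6 + H = {6, 13, 20, 27, 34}

Cosets: 0+H={0,7,14,21,28}; 1+H={1,8,15,22,29}; 2+H={2,9,16,23,30}; 3+H={3,10,17,24,31}; 4+H={4,11,18,25,32}; 5+H={5,12,19,26,33}; 6+H={6,13,20,27,34}


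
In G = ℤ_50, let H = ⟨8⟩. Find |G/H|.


|⟨8⟩| = n / gcd(8, 50) = 50 / 2 = 25
H is normal (ℤ_50 is abelian).
|G/H| = |G| / |H| = 50 / 25 = 2

|G/H| = 2


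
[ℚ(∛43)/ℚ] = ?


∛43 has minimal polynomial x³ - 43 (irreducible over ℚ since 43 is not a perfect cube)

[ℚ(∛43)/ℚ] = 3


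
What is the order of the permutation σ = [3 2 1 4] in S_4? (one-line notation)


Cycle decomposition: (1 3)
Cycle lengths: 2
Order = lcm(2) = 2

ord(σ) = 2


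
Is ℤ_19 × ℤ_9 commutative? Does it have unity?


Direct product ring; commutative with unity (1,1); but (1,0)·(0,1) = (0,0) gives zero divisors, so not an integral domain
Commutative: Yes
Integral domain: No
Has unity: Yes

ℤ_19 × ℤ_9: Commutative=Yes, Unity=Yes


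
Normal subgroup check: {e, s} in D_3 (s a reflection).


H = {e, s} in D_3 (s a reflection)
r·s·r⁻¹ = sr⁻² ≠ s for n ≥ 3, so {e, s} is not closed under conjugation

No, not a normal subgroup


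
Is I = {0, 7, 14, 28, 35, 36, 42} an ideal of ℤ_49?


Check ideal conditions for I = {0, 7, 14, 28, 35, 36, 42} in ℤ_49:
(1) I is an additive subgroup? No
(2) For r ∈ ℤ_49 and a ∈ I: r·a ∈ I? No  [counterexample: r=2, a=35, r·a mod 49 = 21 ∉ I]

No, I is not an ideal of ℤ_49


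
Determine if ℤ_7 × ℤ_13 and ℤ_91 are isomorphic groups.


Comparing ℤ_7 × ℤ_13 and ℤ_91:
gcd(7,13) = 1, so ℤ_7 × ℤ_13 ≅ ℤ_91 (CRT)

Yes, ℤ_7 × ℤ_13 ≅ ℤ_91


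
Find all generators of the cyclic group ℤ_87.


g generates ℤ_n iff gcd(g,n) = 1
Prime factors of 87: 3, 29
Generators are g ∈ {1,...,86} not divisible by any of these primes.
Generators: {1, 2, 4, 5, 7, 8, 10, 11, 13, 14, 16, 17, 19, 20, 22, 23, 25, 26, 28, 31, 32, 34, 35, 37, 38, 40, 41, 43, 44, 46, 47, 49, 50, 52, 53, 55, 56, 59, 61, 62, 64, 65, 67, 68, 70, 71, 73, 74, 76, 77, 79, 80, 82, 83, 85, 86}
Number of generators = φ(87) = 56

Generators of ℤ_87 = {1, 2, 4, 5, 7, 8, 10, 11, 13, 14, 16, 17, 19, 20, 22, 23, 25, 26, 28, 31, 32, 34, 35, 37, 38, 40, 41, 43, 44, 46, 47, 49, 50, 52, 53, 55, 56, 59, 61, 62, 64, 65, 67, 68, 70, 71, 73, 74, 76, 77, 79, 80, 82, 83, 85, 86}


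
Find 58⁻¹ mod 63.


Use the extended Euclidean algorithm to write 1 = 58·s + 63·t; then s mod 63 is the inverse.
Euclidean algorithm:
  58 = 0·63 + 58
  63 = 1·58 + 5
  58 = 11·5 + 3
  5 = 1·3 + 2
  3 = 1·2 + 1
  2 = 2·1 + 0
gcd(58,63) = 1
Back-substitution gives: 58·(25) + 63·(-23) = 1
So 58⁻¹ ≡ 25 ≡ 25 (mod 63)
Check: 58 × 25 = 1450 ≡ 1 (mod 63) ✓

58⁻¹ ≡ 25 (mod 63)


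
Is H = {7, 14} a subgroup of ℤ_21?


Subgroup test for H = {7, 14} in (ℤ_21, +):
(1) 0 ∈ H? No
(2) Closure: for all a,b ∈ H, (a+b) mod 21 ∈ H? No  [counterexample: 7 + 14 = 0 ∉ H]
(3) Inverses: for all a ∈ H, -a mod 21 ∈ H? Yes

No, H is not a subgroup of ℤ_21


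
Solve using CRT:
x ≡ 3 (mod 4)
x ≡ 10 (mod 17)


m₁ = 4, m₂ = 17, gcd = 1, so CRT applies. M = m₁·m₂ = 68
Let M₁ = M/m₁ = 17, M₂ = M/m₂ = 4
Find y₁ ≡ M₁⁻¹ (mod m₁): 17⁻¹ ≡ 1 (mod 4)
Find y₂ ≡ M₂⁻¹ (mod m₂): 4⁻¹ ≡ 13 (mod 17)
x = a₁·M₁·y₁ + a₂·M₂·y₂ = 3·17·1 + 10·4·13 = 571
Reduce mod 68: x ≡ 27
Check: 27 mod 4 = 3 ✓, 27 mod 17 = 10 ✓

x ≡ 27 (mod 68)


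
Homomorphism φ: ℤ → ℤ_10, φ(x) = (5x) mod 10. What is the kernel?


Kernel = preimage of identity
ker(φ) = {x ∈ ℤ : 5x ≡ 0 (mod 10)}. gcd(5,10) = 5, so 5x ≡ 0 (mod 10) ⟺ x ≡ 0 (mod 10/5 = 2). Hence ker(φ) = 2ℤ

ker(φ) = 2ℤ


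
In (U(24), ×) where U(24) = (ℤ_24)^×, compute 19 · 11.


Operation: multiplication mod 24
19 · 11 = (a × b) mod 24 with a = 19, b = 11

19 · 11 = 17


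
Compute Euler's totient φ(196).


Factor n: 196 = 2^2 × 7^2
φ(n) = n · ∏(1 - 1/p) over distinct primes p | n
φ(196) = 196 · (1 - 1/2) · (1 - 1/7) = 84

φ(196) = 84


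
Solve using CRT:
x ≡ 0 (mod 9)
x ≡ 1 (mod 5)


m₁ = 9, m₂ = 5, gcd = 1, so CRT applies. M = m₁·m₂ = 45
Let M₁ = M/m₁ = 5, M₂ = M/m₂ = 9
Find y₁ ≡ M₁⁻¹ (mod m₁): 5⁻¹ ≡ 2 (mod 9)
Find y₂ ≡ M₂⁻¹ (mod m₂): 9⁻¹ ≡ 4 (mod 5)
x = a₁·M₁·y₁ + a₂·M₂·y₂ = 0·5·2 + 1·9·4 = 36
Reduce mod 45: x ≡ 36
Check: 36 mod 9 = 0 ✓, 36 mod 5 = 1 ✓

x ≡ 36 (mod 45)


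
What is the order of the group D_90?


|D_n| = 2n (n rotations and n reflections)
|D_90| = 2×90 = 180

|D_90| = 180


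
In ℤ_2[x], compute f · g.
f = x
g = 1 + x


Expand and collect like terms; reduce coefficients mod 2:
x^0: 0·1 = 0 ≡ 0 (mod 2)
x^1: 0·1 + 1·1 = 1 ≡ 1 (mod 2)
x^2: 1·1 = 1 ≡ 1 (mod 2)
Result: x + x^2

f · g = x + x^2


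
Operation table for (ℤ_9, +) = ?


Elements: {0, 1, 2, 3, 4, 5, 6, 7, 8}
Operation: addition mod 9
Entry (a, b) = (a + b) mod 9

Cayley table:
  | 0 | 1 | 2 | 3 | 4 | 5 | 6 | 7 | 8
0 | 0 | 1 | 2 | 3 | 4 | 5 | 6 | 7 | 8
1 | 1 | 2 | 3 | 4 | 5 | 6 | 7 | 8 | 0
2 | 2 | 3 | 4 | 5 | 6 | 7 | 8 | 0 | 1
3 | 3 | 4 | 5 | 6 | 7 | 8 | 0 | 1 | 2
4 | 4 | 5 | 6 | 7 | 8 | 0 | 1 | 2 | 3
5 | 5 | 6 | 7 | 8 | 0 | 1 | 2 | 3 | 4
6 | 6 | 7 | 8 | 0 | 1 | 2 | 3 | 4 | 5
7 | 7 | 8 | 0 | 1 | 2 | 3 | 4 | 5 | 6
8 | 8 | 0 | 1 | 2 | 3 | 4 | 5 | 6 | 7


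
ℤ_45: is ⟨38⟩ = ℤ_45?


g generates ℤ_n iff gcd(g, n) = 1
gcd(38, 45) = 1
Since gcd = 1, 38 is a generator.

Yes, 38 generates ℤ_45


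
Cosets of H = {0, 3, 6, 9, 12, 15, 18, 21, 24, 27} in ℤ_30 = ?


H = {0, 3, 6, 9, 12, 15, 18, 21, 24, 27}, |H| = 10
Number of cosets = |G|/|H| = 30/10 = 3
0 + H = {0, 3, 6, 9, 12, 15, 18, 21, 24, 27}
1 + H = {1, 4, 7, 10, 13, 16, 19, 22, 25, 28}
2 + H = {2, 5, 8, 11, 14, 17, 20, 23, 26, 29}

Cosets: 0+H={0,3,6,9,12,15,18,21,24,27}; 1+H={1,4,7,10,13,16,19,22,25,28}; 2+H={2,5,8,11,14,17,20,23,26,29}


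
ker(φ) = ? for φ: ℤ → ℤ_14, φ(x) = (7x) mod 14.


Kernel = preimage of identity
ker(φ) = {x ∈ ℤ : 7x ≡ 0 (mod 14)}. gcd(7,14) = 7, so 7x ≡ 0 (mod 14) ⟺ x ≡ 0 (mod 14/7 = 2). Hence ker(φ) = 2ℤ

ker(φ) = 2ℤ


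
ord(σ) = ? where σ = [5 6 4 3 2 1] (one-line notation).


Cycle decomposition: (1 5 2 6) (3 4)
Cycle lengths: 4, 2
Order = lcm(4, 2) = 4

ord(σ) = 4


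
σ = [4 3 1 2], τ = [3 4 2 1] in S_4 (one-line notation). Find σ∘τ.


σ∘τ: apply τ first, then σ
1 →τ 3 →σ 1
2 →τ 4 →σ 2
3 →τ 2 →σ 3
4 →τ 1 →σ 4

σ∘τ = [1 2 3 4]


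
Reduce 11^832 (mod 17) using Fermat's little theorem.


Fermat's little theorem: if p is prime and gcd(a,p)=1, then a^(p-1) ≡ 1 (mod p)
p = 17 is prime, gcd(11,17) = 1
Reduce exponent: 832 mod 16 = 0
So 11^832 ≡ 11^0 (mod 17)
11^0 = 1

11^832 ≡ 1 (mod 17)


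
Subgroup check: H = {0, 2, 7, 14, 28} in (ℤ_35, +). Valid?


Subgroup test for H = {0, 2, 7, 14, 28} in (ℤ_35, +):
(1) 0 ∈ H? Yes
(2) Closure: for all a,b ∈ H, (a+b) mod 35 ∈ H? No  [counterexample: 2 + 2 = 4 ∉ H]
(3) Inverses: for all a ∈ H, -a mod 35 ∈ H? No

No, H is not a subgroup of ℤ_35


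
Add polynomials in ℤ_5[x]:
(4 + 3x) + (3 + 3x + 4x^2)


Add coefficients mod 5:
x^0: 4 + 3 = 2 (mod 5)
x^1: 3 + 3 = 1 (mod 5)
x^2: 0 + 4 = 4 (mod 5)
Result: 2 + x + 4x^2

f + g = 2 + x + 4x^2


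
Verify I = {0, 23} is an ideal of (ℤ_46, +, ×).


Check ideal conditions for I = {0, 23} in ℤ_46:
(1) I is an additive subgroup? Yes
(2) For r ∈ ℤ_46 and a ∈ I: r·a ∈ I? Yes

Yes, I is an ideal of ℤ_46


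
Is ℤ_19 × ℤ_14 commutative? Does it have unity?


Direct product ring; commutative with unity (1,1); but (1,0)·(0,1) = (0,0) gives zero divisors, so not an integral domain
Commutative: Yes
Integral domain: No
Has unity: Yes

ℤ_19 × ℤ_14: Commutative=Yes, Unity=Yes


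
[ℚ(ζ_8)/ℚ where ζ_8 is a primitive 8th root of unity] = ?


[ℚ(ζ_n):ℚ] = deg Φ_n(x) = φ(n). Here φ(8) = 4

[ℚ(ζ_8)/ℚ where ζ_8 is a primitive 8th root of unity] = 4


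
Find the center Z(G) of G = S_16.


Z(G) = {g ∈ G | gx = xg for all x ∈ G}
S_n is non-abelian for n ≥ 3; Z(S_16) is trivial

Z(S_16) = {e}


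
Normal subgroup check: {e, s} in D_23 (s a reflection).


H = {e, s} in D_23 (s a reflection)
r·s·r⁻¹ = sr⁻² ≠ s for n ≥ 3, so {e, s} is not closed under conjugation

No, not a normal subgroup


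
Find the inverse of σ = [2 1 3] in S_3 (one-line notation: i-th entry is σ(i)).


To find σ⁻¹, swap domain and range:
σ(1) = 2 → σ⁻¹(2) = 1
σ(2) = 1 → σ⁻¹(1) = 2
σ(3) = 3 → σ⁻¹(3) = 3

σ⁻¹ = [2 1 3]


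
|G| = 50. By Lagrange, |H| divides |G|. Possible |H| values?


Lagrange's theorem: |H| divides |G|
|G| = 50
Divisors of 50: 1, 2, 5, 10, 25, 50

Possible subgroup orders: {1, 2, 5, 10, 25, 50}


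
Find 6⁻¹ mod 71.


Use the extended Euclidean algorithm to write 1 = 6·s + 71·t; then s mod 71 is the inverse.
Euclidean algorithm:
  6 = 0·71 + 6
  71 = 11·6 + 5
  6 = 1·5 + 1
  5 = 5·1 + 0
gcd(6,71) = 1
Back-substitution gives: 6·(12) + 71·(-1) = 1
So 6⁻¹ ≡ 12 ≡ 12 (mod 71)
Check: 6 × 12 = 72 ≡ 1 (mod 71) ✓

6⁻¹ ≡ 12 (mod 71)
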